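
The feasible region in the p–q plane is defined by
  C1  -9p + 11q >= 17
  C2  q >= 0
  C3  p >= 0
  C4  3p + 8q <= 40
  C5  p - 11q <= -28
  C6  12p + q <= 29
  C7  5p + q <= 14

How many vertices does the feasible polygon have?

5

Of the 21 pairwise boundary intersections, those satisfying every inequality are:
  (11/8, 235/88)
  (137/64, 211/64)
  (0, 5)
  (0, 28/11)
  (72/37, 158/37)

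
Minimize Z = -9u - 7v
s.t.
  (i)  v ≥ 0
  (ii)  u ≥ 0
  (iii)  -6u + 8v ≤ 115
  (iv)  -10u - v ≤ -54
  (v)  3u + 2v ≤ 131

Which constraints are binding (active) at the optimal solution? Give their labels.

Extreme points and Z = -9u - 7v:
  (27/5, 0) → Z = -243/5
  (131/3, 0) → Z = -393
  (317/86, 737/43) → Z = -13171/86
  (409/18, 377/12) → Z = -5093/12

The minimum is at (409/18, 377/12). Substituting into each constraint, equality holds for (iii) and (v); the remaining constraints have slack.

(iii) and (v)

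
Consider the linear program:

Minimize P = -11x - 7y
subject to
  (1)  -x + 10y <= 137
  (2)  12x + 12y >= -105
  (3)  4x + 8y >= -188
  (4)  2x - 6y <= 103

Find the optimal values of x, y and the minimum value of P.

The optimum lies where -x + 10y = 137 and 2x - 6y = 103.
Solving simultaneously gives x = 926/7, y = 377/14.

x = 926/7, y = 377/14, minimum P = -23011/14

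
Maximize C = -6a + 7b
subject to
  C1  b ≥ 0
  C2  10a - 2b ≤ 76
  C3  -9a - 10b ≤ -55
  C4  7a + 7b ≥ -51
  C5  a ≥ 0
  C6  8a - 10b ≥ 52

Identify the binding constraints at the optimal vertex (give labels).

Vertices and C = -6a + 7b:
  (38/5, 0) → C = -228/5
  (13/2, 0) → C = -39
  (164/21, 22/21) → C = -830/21

The maximum is at (13/2, 0). Substituting into each constraint, equality holds for C1 and C6; the remaining constraints have slack.

C1 and C6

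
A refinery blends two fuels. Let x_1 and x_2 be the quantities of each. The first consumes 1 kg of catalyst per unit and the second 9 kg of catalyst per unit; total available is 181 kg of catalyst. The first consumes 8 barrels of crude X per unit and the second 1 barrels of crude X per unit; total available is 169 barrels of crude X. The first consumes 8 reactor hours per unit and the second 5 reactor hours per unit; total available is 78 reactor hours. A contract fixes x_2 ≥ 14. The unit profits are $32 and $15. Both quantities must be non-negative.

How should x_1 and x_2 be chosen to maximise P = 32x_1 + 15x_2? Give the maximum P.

Extreme points and P = 32x_1 + 15x_2:
  (0, 78/5) → P = 234
  (0, 14) → P = 210
  (1, 14) → P = 242

x_1 = 1, x_2 = 14, maximum P = 242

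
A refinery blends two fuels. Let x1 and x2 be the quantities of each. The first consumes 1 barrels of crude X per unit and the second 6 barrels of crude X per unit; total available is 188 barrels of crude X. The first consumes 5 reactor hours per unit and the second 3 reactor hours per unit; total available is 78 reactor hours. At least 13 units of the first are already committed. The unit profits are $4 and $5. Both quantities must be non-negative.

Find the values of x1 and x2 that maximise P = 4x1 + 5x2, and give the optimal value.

The optimum lies where 5x1 + 3x2 = 78 and x1 = 13.
Solving simultaneously gives x1 = 13, x2 = 13/3.

x1 = 13, x2 = 13/3, maximum P = 221/3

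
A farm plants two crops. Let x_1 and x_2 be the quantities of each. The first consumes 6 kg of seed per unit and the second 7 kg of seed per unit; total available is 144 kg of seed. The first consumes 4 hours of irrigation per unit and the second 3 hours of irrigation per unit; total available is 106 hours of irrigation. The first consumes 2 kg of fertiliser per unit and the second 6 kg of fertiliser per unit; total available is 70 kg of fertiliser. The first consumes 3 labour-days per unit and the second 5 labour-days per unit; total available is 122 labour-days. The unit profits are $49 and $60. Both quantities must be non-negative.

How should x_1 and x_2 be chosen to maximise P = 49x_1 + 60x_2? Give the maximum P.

Vertices and P = 49x_1 + 60x_2:
  (0, 0) → P = 0
  (0, 35/3) → P = 700
  (24, 0) → P = 1176
  (17, 6) → P = 1193

At the optimal vertex, 6x_1 + 7x_2 = 144 and 2x_1 + 6x_2 = 70.
Solving simultaneously gives x_1 = 17, x_2 = 6.

x_1 = 17, x_2 = 6, maximum P = 1193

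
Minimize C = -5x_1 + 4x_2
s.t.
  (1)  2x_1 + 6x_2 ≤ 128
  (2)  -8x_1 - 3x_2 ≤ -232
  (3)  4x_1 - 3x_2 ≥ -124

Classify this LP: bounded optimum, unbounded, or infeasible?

From the feasible point (24, 40/3), moving in the direction (6, -2) keeps every constraint satisfied while C decreases without bound.

unbounded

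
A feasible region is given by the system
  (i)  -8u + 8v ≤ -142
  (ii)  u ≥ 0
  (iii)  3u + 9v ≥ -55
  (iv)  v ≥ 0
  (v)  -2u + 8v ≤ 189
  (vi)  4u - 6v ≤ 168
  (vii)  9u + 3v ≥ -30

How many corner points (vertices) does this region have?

4

Of the 21 pairwise boundary intersections, those satisfying every inequality are:
  (71/4, 0)
  (331/6, 449/12)
  (42, 0)
  (1239/10, 273/5)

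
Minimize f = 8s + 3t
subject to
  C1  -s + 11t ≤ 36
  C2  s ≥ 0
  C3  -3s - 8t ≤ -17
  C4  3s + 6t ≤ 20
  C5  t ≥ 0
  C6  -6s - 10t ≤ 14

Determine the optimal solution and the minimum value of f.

s = 0, t = 17/8, minimum f = 51/8

Corner points and f = 8s + 3t:
  (0, 36/11) → f = 108/11
  (4/39, 128/39) → f = 32/3
  (0, 17/8) → f = 51/8
  (17/3, 0) → f = 136/3
  (20/3, 0) → f = 160/3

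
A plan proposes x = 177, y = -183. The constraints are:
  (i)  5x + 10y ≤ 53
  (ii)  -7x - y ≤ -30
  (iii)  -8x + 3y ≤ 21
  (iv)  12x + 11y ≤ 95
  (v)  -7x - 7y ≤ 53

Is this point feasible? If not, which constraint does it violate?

Constraint (iv): 12x + 11y = 111, which is not ≤ 95. All other constraints are satisfied.

not feasible — violates (iv)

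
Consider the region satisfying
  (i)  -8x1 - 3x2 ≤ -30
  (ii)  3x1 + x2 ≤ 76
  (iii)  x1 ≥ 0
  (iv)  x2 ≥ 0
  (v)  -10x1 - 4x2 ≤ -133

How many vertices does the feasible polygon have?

4

Of the 10 pairwise boundary intersections, those satisfying every inequality are:
  (0, 76)
  (76/3, 0)
  (0, 133/4)
  (133/10, 0)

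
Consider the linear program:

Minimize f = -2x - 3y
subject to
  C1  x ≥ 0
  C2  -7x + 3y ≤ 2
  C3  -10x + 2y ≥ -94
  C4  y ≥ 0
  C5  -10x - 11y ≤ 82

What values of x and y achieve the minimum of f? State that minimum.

x = 143/8, y = 339/8, minimum f = -1303/8

Extreme points and f = -2x - 3y:
  (0, 2/3) → f = -2
  (0, 0) → f = 0
  (143/8, 339/8) → f = -1303/8
  (47/5, 0) → f = -94/5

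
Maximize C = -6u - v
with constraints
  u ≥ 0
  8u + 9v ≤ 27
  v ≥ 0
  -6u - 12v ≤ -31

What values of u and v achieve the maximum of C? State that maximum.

The optimum lies where u = 0 and -6u - 12v = -31.
Solving simultaneously gives u = 0, v = 31/12.

u = 0, v = 31/12, maximum C = -31/12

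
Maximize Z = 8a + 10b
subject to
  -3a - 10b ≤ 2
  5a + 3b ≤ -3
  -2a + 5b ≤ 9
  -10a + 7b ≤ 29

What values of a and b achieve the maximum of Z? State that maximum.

a = -42/31, b = 39/31, maximum Z = 54/31

Extreme points and Z = 8a + 10b:
  (-24/41, -1/41) → Z = -202/41
  (-304/121, 67/121) → Z = -1762/121
  (-42/31, 39/31) → Z = 54/31
  (-41/18, 8/9) → Z = -28/3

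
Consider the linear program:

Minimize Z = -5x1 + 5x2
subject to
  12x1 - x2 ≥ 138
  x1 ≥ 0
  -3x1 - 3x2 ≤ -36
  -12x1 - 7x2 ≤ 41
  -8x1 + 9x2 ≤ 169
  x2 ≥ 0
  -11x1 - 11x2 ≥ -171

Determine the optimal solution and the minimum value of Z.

x1 = 171/11, x2 = 0, minimum Z = -855/11

Vertices and Z = -5x1 + 5x2:
  (150/13, 6/13) → Z = -720/13
  (1689/143, 534/143) → Z = -525/13
  (12, 0) → Z = -60
  (171/11, 0) → Z = -855/11

At the optimal vertex, x2 = 0 and -11x1 - 11x2 = -171.
Solving simultaneously gives x1 = 171/11, x2 = 0.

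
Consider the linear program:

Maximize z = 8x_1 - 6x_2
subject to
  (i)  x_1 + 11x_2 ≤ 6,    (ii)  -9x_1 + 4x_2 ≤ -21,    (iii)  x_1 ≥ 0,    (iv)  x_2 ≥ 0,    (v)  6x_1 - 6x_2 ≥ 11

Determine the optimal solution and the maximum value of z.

x_1 = 6, x_2 = 0, maximum z = 48

Corner points and z = 8x_1 - 6x_2:
  (255/103, 33/103) → z = 1842/103
  (6, 0) → z = 48
  (7/3, 0) → z = 56/3

At the optimal vertex, x_1 + 11x_2 = 6 and x_2 = 0.
Solving simultaneously gives x_1 = 6, x_2 = 0.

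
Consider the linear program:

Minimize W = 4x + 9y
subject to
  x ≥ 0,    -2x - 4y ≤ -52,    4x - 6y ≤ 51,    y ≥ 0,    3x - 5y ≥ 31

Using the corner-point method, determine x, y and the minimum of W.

Vertices and W = 4x + 9y:
  (129/7, 53/14) → W = 1509/14
  (192/11, 47/11) → W = 1191/11
  (69/2, 29/2) → W = 537/2

At the optimal vertex, -2x - 4y = -52 and 4x - 6y = 51.
Solving simultaneously gives x = 129/7, y = 53/14.

x = 129/7, y = 53/14, minimum W = 1509/14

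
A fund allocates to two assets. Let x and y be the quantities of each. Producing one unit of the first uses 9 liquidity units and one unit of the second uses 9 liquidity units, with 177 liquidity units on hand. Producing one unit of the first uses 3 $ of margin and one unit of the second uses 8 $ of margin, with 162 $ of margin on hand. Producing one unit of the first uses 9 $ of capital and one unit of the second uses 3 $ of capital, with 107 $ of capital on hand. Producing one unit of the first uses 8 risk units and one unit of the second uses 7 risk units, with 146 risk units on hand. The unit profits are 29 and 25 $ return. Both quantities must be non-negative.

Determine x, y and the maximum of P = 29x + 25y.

Vertices and P = 29x + 25y:
  (0, 0) → P = 0
  (0, 59/3) → P = 1475/3
  (107/9, 0) → P = 3103/9
  (8, 35/3) → P = 1571/3

The optimum lies where 9x + 9y = 177 and 9x + 3y = 107.
Solving simultaneously gives x = 8, y = 35/3.

x = 8, y = 35/3, maximum P = 1571/3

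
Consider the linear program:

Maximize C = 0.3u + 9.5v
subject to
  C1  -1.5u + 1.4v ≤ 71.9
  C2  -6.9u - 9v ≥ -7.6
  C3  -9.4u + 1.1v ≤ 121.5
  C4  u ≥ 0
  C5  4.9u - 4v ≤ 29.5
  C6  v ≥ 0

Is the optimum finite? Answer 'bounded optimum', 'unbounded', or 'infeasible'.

bounded optimum

Feasible corners and C = 0.3u + 9.5v:
  (0, 38/45) → C = 361/45
  (76/69, 0) → C = 38/115
  (0, 0) → C = 0
The feasible region has finitely many vertices and no improving ray; the maximum is 361/45 at (0, 38/45).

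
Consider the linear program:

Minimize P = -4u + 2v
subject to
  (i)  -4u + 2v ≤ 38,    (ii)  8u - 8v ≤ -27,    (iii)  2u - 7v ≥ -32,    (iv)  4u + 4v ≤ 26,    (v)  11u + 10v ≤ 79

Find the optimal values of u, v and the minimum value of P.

u = 25/16, v = 79/16, minimum P = 29/8

Vertices and P = -4u + 2v:
  (-125/8, -49/4) → P = 38
  (-101/12, 13/6) → P = 38
  (25/16, 79/16) → P = 29/8
  (3/2, 5) → P = 4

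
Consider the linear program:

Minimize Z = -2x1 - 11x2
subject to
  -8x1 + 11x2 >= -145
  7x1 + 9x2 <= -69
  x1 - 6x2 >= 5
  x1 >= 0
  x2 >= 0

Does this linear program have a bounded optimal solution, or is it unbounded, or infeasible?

The boundaries -8x1 + 11x2 = -145 and 7x1 + 9x2 = -69 meet at (546/149, -1567/149), but that point violates x2 ≥ 0. Every candidate vertex is excluded by some other constraint, so the feasible region is empty.

infeasible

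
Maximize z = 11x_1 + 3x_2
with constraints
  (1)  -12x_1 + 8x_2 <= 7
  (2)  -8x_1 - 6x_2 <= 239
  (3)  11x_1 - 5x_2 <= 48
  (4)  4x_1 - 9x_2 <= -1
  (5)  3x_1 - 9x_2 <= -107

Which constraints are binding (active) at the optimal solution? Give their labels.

(1) and (3)

Vertices and z = 11x_1 + 3x_2:
  (419/28, 653/28) → z = 1642/7
  (793/84, 421/28) → z = 3128/21
  (967/84, 1321/84) → z = 3650/21

The maximum is at (419/28, 653/28). Substituting into each constraint, equality holds for (1) and (3); the remaining constraints have slack.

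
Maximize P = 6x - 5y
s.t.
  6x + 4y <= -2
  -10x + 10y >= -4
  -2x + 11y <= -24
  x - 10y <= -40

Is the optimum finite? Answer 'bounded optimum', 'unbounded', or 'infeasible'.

The boundaries 6x + 4y = -2 and x - 10y = -40 meet at (-45/16, 119/32), but that point violates -2x + 11y ≤ -24. Every candidate vertex is excluded by some other constraint, so the feasible region is empty.

infeasible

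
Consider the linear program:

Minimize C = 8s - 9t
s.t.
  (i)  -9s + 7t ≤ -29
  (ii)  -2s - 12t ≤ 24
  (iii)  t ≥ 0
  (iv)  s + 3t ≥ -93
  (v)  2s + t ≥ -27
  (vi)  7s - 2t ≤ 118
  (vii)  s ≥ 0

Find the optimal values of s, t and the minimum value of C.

s = 768/31, t = 859/31, minimum C = -1587/31

Feasible corners and C = 8s - 9t:
  (29/9, 0) → C = 232/9
  (768/31, 859/31) → C = -1587/31
  (118/7, 0) → C = 944/7

The binding constraints are -9s + 7t = -29 and 7s - 2t = 118.
Solving simultaneously gives s = 768/31, t = 859/31.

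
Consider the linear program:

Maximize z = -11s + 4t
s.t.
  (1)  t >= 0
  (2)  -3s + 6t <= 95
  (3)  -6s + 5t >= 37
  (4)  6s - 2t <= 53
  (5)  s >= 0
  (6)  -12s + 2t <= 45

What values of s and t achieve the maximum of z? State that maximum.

Extreme points and z = -11s + 4t:
  (253/21, 153/7) → z = -947/21
  (0, 95/6) → z = 190/3
  (0, 37/5) → z = 148/5

The optimum lies where -3s + 6t = 95 and s = 0.
Solving simultaneously gives s = 0, t = 95/6.

s = 0, t = 95/6, maximum z = 190/3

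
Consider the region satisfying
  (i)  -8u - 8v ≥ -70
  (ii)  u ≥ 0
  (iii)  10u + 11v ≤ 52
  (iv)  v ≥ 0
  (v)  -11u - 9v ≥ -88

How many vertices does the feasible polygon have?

Pairwise boundary intersections that survive every other constraint:
  (0, 52/11)
  (0, 0)
  (26/5, 0)

3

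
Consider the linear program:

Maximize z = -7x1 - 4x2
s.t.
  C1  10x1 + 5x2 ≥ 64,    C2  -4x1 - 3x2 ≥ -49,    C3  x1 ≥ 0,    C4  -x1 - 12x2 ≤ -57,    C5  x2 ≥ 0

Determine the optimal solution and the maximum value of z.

Vertices and z = -7x1 - 4x2:
  (0, 64/5) → z = -256/5
  (21/5, 22/5) → z = -47
  (0, 49/3) → z = -196/3
  (139/15, 179/45) → z = -727/9

x1 = 21/5, x2 = 22/5, maximum z = -47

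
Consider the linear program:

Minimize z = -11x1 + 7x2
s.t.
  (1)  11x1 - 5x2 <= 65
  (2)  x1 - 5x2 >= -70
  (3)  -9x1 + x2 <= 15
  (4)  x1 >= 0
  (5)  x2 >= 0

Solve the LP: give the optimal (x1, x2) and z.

x1 = 65/11, x2 = 0, minimum z = -65

Extreme points and z = -11x1 + 7x2:
  (27/2, 167/10) → z = -158/5
  (65/11, 0) → z = -65
  (0, 14) → z = 98
  (0, 0) → z = 0

The optimum lies where 11x1 - 5x2 = 65 and x2 = 0.
Solving simultaneously gives x1 = 65/11, x2 = 0.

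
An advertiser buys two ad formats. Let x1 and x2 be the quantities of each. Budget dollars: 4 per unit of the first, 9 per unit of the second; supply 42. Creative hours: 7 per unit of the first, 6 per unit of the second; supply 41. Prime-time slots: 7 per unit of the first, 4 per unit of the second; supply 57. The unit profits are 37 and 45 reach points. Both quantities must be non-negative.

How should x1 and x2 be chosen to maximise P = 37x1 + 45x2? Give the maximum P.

Feasible corners and P = 37x1 + 45x2:
  (0, 0) → P = 0
  (0, 14/3) → P = 210
  (41/7, 0) → P = 1517/7
  (3, 10/3) → P = 261

x1 = 3, x2 = 10/3, maximum P = 261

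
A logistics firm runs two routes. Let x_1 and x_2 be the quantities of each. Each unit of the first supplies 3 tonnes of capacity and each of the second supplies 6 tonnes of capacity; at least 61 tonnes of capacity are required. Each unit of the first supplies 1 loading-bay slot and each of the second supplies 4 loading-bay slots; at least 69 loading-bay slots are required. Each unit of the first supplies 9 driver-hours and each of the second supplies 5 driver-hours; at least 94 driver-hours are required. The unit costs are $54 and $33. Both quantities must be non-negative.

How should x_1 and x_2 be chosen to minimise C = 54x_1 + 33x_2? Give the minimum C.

x_1 = 1, x_2 = 17, minimum C = 615

Feasible corners and C = 54x_1 + 33x_2:
  (0, 94/5) → C = 3102/5
  (69, 0) → C = 3726
  (1, 17) → C = 615
The feasible region is unbounded (it extends along (0, 1), (1, 0)), but C strictly increases along every unbounded feasible direction, so there is no improving ray and the minimum is attained at a vertex.

At the optimal vertex, x_1 + 4x_2 = 69 and 9x_1 + 5x_2 = 94.
Solving simultaneously gives x_1 = 1, x_2 = 17.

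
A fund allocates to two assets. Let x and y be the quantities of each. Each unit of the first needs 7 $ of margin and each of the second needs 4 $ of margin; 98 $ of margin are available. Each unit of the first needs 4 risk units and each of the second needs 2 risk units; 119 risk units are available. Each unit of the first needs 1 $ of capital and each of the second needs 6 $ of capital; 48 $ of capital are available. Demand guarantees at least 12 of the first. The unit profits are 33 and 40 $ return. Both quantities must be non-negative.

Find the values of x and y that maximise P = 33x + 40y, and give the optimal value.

Corner points and P = 33x + 40y:
  (14, 0) → P = 462
  (12, 0) → P = 396
  (12, 7/2) → P = 536

At the optimal vertex, 7x + 4y = 98 and x = 12.
Solving simultaneously gives x = 12, y = 7/2.

x = 12, y = 7/2, maximum P = 536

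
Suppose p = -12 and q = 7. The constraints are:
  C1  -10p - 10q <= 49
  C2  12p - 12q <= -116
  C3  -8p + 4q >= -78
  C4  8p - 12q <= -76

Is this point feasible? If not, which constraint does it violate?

not feasible — violates C1

Constraint C1: -10p - 10q = 50, which is not ≤ 49. All other constraints are satisfied.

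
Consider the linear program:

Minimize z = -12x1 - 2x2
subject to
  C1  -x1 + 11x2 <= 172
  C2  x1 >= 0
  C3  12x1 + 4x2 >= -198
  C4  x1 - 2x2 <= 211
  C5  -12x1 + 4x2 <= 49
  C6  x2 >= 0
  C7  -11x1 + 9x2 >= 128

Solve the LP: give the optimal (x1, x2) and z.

Feasible corners and z = -12x1 - 2x2:
  (149/128, 2015/128) → z = -2909/64
  (5/4, 63/4) → z = -93/2
  (71/64, 997/64) → z = -1423/32

The binding constraints are -x1 + 11x2 = 172 and -11x1 + 9x2 = 128.
Solving simultaneously gives x1 = 5/4, x2 = 63/4.

x1 = 5/4, x2 = 63/4, minimum z = -93/2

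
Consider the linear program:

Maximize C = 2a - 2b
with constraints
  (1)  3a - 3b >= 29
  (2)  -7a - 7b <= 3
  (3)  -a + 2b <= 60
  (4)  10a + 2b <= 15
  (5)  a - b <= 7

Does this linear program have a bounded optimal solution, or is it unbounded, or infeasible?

infeasible

Constraints 3a - 3b ≥ 29 and a - b ≤ 7 have parallel boundaries but demand opposite sides — no point can satisfy both, so the region is empty.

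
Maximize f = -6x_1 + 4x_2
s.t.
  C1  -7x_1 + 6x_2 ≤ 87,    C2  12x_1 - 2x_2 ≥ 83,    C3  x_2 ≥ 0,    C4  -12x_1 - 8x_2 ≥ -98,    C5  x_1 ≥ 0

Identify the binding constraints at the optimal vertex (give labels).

Corner points and f = -6x_1 + 4x_2:
  (83/12, 0) → f = -83/2
  (43/6, 3/2) → f = -37
  (49/6, 0) → f = -49

The maximum is at (43/6, 3/2). Substituting into each constraint, equality holds for C2 and C4; the remaining constraints have slack.

C2 and C4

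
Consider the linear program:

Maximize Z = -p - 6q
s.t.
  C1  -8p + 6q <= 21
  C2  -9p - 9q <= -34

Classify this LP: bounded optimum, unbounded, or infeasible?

unbounded

From the feasible point (5/42, 461/126), moving in the direction (9, -9) keeps every constraint satisfied while Z increases without bound.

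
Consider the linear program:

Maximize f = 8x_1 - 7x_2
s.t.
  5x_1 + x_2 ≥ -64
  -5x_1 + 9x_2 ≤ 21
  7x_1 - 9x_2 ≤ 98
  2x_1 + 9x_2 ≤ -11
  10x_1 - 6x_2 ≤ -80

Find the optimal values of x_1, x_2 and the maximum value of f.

x_1 = -58/5, x_2 = -6, maximum f = -254/5

Feasible corners and f = 8x_1 - 7x_2:
  (-597/50, -43/10) → f = -3271/50
  (-58/5, -6) → f = -254/5
  (-99/10, -19/6) → f = -1711/30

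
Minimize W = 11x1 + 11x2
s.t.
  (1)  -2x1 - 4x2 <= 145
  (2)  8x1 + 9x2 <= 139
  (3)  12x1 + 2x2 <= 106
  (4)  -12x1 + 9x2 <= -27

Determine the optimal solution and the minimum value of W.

x1 = -399/22, x2 = -299/11, minimum W = -997/2

Feasible corners and W = 11x1 + 11x2:
  (357/22, -488/11) → W = -619/2
  (-399/22, -299/11) → W = -997/2
  (84/11, 79/11) → W = 163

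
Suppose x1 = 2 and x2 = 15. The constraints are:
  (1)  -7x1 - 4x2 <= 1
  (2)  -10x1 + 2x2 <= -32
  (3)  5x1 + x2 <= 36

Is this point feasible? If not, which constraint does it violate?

Constraint (2): -10x1 + 2x2 = 10, which is not ≤ -32. All other constraints are satisfied.

not feasible — violates (2)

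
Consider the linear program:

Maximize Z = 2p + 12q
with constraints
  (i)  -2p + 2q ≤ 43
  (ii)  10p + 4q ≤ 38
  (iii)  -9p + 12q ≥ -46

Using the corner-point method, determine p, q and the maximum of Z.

p = -24/7, q = 253/14, maximum Z = 210

The binding constraints are -2p + 2q = 43 and 10p + 4q = 38.
Solving simultaneously gives p = -24/7, q = 253/14.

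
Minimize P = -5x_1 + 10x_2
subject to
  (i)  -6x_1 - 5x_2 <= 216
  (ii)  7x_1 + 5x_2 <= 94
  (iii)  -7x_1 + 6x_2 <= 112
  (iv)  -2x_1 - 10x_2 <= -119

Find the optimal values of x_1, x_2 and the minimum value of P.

Vertices and P = -5x_1 + 10x_2:
  (4/77, 206/11) → P = 14400/77
  (23/4, 43/4) → P = 315/4
  (-203/41, 1057/82) → P = 6300/41

The optimum lies where 7x_1 + 5x_2 = 94 and -2x_1 - 10x_2 = -119.
Solving simultaneously gives x_1 = 23/4, x_2 = 43/4.

x_1 = 23/4, x_2 = 43/4, minimum P = 315/4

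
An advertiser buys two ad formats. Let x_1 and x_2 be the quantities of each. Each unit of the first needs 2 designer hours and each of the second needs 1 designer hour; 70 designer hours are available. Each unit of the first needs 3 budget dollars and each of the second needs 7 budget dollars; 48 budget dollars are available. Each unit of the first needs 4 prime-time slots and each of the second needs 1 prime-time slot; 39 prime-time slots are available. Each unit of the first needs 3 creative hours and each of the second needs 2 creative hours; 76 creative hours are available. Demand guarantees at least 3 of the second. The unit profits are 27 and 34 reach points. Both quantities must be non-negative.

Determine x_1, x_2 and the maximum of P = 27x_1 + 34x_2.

At the optimal vertex, 3x_1 + 7x_2 = 48 and 4x_1 + x_2 = 39.
Solving simultaneously gives x_1 = 9, x_2 = 3.

x_1 = 9, x_2 = 3, maximum P = 345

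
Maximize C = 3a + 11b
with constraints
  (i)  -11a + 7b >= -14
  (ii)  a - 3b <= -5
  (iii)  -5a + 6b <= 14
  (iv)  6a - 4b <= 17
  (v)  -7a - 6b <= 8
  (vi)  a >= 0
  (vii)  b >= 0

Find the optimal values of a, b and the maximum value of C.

a = 182/31, b = 224/31, maximum C = 3010/31

The binding constraints are -11a + 7b = -14 and -5a + 6b = 14.
Solving simultaneously gives a = 182/31, b = 224/31.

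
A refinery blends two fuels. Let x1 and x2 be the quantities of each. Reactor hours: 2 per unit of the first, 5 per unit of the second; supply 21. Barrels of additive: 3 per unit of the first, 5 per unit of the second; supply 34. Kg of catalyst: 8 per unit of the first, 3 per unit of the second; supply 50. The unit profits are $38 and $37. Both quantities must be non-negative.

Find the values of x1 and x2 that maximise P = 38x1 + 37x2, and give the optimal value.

x1 = 11/2, x2 = 2, maximum P = 283

Feasible corners and P = 38x1 + 37x2:
  (0, 0) → P = 0
  (0, 21/5) → P = 777/5
  (25/4, 0) → P = 475/2
  (11/2, 2) → P = 283

The binding constraints are 2x1 + 5x2 = 21 and 8x1 + 3x2 = 50.
Solving simultaneously gives x1 = 11/2, x2 = 2.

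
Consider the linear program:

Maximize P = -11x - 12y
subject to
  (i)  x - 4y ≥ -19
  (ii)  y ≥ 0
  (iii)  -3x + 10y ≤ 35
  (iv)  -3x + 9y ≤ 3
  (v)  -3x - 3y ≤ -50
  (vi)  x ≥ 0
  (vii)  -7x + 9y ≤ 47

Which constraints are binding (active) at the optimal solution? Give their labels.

(ii) and (v)

Extreme points and P = -11x - 12y:
  (53, 18) → P = -799
  (50/3, 0) → P = -550/3
  (49/4, 53/12) → P = -751/4
The feasible region is unbounded (it extends along (1, 0), (4, 1)), but P strictly decreases along every unbounded feasible direction, so there is no improving ray and the maximum is attained at a vertex.

The maximum is at (50/3, 0). Substituting into each constraint, equality holds for (ii) and (v); the remaining constraints have slack.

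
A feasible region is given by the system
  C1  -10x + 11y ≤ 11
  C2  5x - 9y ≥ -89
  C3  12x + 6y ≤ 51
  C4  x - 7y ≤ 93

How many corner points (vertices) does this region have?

Pairwise boundary intersections that survive every other constraint:
  (165/64, 107/32)
  (-1100/59, -941/59)
  (61/6, -71/6)

3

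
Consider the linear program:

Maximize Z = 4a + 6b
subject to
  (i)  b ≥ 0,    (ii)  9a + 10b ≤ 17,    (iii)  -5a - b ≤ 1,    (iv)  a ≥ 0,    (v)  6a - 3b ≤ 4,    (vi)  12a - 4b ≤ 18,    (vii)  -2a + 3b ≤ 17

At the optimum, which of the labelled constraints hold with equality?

Extreme points and Z = 4a + 6b:
  (0, 0) → Z = 0
  (2/3, 0) → Z = 8/3
  (0, 17/10) → Z = 51/5
  (91/87, 22/29) → Z = 760/87

The maximum is at (0, 17/10). Substituting into each constraint, equality holds for (ii) and (iv); the remaining constraints have slack.

(ii) and (iv)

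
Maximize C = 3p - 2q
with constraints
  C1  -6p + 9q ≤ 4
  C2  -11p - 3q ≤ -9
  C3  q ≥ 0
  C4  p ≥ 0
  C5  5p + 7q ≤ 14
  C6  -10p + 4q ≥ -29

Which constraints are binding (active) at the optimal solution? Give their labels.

Vertices and C = 3p - 2q:
  (23/39, 98/117) → C = 11/117
  (98/87, 104/87) → C = 86/87
  (9/11, 0) → C = 27/11
  (14/5, 0) → C = 42/5

The maximum is at (14/5, 0). Substituting into each constraint, equality holds for C3 and C5; the remaining constraints have slack.

C3 and C5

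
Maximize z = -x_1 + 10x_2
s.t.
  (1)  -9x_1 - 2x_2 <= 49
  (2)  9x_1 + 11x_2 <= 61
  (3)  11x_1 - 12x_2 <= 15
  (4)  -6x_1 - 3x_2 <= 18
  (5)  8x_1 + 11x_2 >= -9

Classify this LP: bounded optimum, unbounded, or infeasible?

bounded optimum

Extreme points and z = -x_1 + 10x_2:
  (-661/81, 110/9) → z = 10561/81
  (-37/5, 44/5) → z = 477/5
  (897/229, 536/229) → z = 4463/229
  (57/217, -219/217) → z = -321/31
  (-57/14, 15/7) → z = 51/2
The feasible region has finitely many vertices and no improving ray; the maximum is 10561/81 at (-661/81, 110/9).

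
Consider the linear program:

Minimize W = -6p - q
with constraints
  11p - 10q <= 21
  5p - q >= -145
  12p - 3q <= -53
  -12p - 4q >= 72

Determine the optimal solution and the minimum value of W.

Feasible corners and W = -6p - q:
  (-1471/39, -1700/39) → W = 10526/39
  (-593/87, -835/87) → W = 4393/87
  (-163/8, 345/8) → W = 633/8
  (-107/21, -19/7) → W = 233/7

The optimum lies where 12p - 3q = -53 and -12p - 4q = 72.
Solving simultaneously gives p = -107/21, q = -19/7.

p = -107/21, q = -19/7, minimum W = 233/7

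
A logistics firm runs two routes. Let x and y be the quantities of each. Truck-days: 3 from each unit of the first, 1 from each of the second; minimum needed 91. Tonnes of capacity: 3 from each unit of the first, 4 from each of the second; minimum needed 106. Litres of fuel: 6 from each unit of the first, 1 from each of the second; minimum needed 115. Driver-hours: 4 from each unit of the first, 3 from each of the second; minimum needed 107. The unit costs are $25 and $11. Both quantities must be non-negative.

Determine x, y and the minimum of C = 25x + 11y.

x = 86/3, y = 5, minimum C = 2315/3

Feasible corners and C = 25x + 11y:
  (0, 115) → C = 1265
  (106/3, 0) → C = 2650/3
  (86/3, 5) → C = 2315/3
  (8, 67) → C = 937
The feasible region is unbounded (it extends along (0, 1), (1, 0)), but C strictly increases along every unbounded feasible direction, so there is no improving ray and the minimum is attained at a vertex.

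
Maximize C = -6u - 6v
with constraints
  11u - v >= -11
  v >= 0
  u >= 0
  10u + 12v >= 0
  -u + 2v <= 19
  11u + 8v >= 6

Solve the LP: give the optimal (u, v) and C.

u = 6/11, v = 0, maximum C = -36/11

The feasible region is unbounded (it extends along (2, 1), (1, 0)), but C strictly decreases along every unbounded feasible direction, so there is no improving ray and the maximum is attained at a vertex.

The binding constraints are v = 0 and 11u + 8v = 6.
Solving simultaneously gives u = 6/11, v = 0.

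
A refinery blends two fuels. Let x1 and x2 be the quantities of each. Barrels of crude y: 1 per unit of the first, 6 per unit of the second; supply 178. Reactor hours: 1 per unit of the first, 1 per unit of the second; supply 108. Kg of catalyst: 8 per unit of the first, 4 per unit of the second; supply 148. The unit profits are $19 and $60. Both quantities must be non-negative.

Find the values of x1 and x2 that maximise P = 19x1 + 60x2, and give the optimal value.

x1 = 4, x2 = 29, maximum P = 1816

Extreme points and P = 19x1 + 60x2:
  (0, 0) → P = 0
  (0, 89/3) → P = 1780
  (37/2, 0) → P = 703/2
  (4, 29) → P = 1816

The binding constraints are x1 + 6x2 = 178 and 8x1 + 4x2 = 148.
Solving simultaneously gives x1 = 4, x2 = 29.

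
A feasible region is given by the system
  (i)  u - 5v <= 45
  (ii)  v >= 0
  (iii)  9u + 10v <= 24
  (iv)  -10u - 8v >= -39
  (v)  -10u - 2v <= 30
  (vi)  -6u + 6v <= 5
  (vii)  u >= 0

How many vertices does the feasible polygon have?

Intersecting each pair of boundary lines and keeping only the points that satisfy every inequality leaves:
  (8/3, 0)
  (0, 0)
  (47/57, 63/38)
  (0, 5/6)

4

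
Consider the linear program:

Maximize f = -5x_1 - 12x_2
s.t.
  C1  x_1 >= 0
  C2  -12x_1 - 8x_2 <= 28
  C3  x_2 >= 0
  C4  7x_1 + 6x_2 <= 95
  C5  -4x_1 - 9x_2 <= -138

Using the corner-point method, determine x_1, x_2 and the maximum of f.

Extreme points and f = -5x_1 - 12x_2:
  (0, 95/6) → f = -190
  (0, 46/3) → f = -184
  (9/13, 586/39) → f = -2389/13

The binding constraints are 7x_1 + 6x_2 = 95 and -4x_1 - 9x_2 = -138.
Solving simultaneously gives x_1 = 9/13, x_2 = 586/39.

x_1 = 9/13, x_2 = 586/39, maximum f = -2389/13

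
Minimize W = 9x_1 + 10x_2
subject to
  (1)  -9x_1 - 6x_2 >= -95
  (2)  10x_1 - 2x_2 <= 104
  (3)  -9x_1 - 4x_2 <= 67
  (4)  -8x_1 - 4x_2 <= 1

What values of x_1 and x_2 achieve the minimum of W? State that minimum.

Extreme points and W = 9x_1 + 10x_2:
  (407/39, 7/39) → W = 3733/39
  (-193/6, 769/12) → W = 1054/3
  (207/28, -421/28) → W = -2347/28

At the optimal vertex, 10x_1 - 2x_2 = 104 and -8x_1 - 4x_2 = 1.
Solving simultaneously gives x_1 = 207/28, x_2 = -421/28.

x_1 = 207/28, x_2 = -421/28, minimum W = -2347/28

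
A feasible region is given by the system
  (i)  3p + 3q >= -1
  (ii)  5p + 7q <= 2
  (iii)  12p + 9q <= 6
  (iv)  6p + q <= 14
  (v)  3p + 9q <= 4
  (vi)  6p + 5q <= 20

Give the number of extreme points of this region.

Pairwise boundary intersections that survive every other constraint:
  (43/15, -16/5)
  (-7/6, 5/6)
  (8/13, -2/13)
  (-5/12, 7/12)
  (20/7, -22/7)

5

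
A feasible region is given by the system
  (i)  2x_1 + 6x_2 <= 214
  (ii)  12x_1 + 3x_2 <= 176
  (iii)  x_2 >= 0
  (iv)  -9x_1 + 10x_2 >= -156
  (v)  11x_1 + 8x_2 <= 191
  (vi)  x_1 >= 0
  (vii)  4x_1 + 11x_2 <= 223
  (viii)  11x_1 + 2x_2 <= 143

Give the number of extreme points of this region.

Of the 28 pairwise boundary intersections, those satisfying every inequality are:
  (0, 0)
  (13, 0)
  (317/89, 1689/89)
  (127/11, 8)
  (0, 223/11)

5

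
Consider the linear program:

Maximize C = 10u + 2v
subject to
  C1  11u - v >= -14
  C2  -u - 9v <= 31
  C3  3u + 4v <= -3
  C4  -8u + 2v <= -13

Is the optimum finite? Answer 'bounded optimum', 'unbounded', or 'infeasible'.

Feasible corners and C = 10u + 2v:
  (97/23, -90/23) → C = 790/23
  (55/74, -261/74) → C = 14/37
  (23/19, -63/38) → C = 167/19
The feasible region has finitely many vertices and no improving ray; the maximum is 790/23 at (97/23, -90/23).

bounded optimum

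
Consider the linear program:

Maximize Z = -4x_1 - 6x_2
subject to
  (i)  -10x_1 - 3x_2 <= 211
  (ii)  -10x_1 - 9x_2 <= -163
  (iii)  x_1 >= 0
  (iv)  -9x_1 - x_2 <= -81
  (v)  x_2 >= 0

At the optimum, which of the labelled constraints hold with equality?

Vertices and Z = -4x_1 - 6x_2:
  (566/71, 657/71) → Z = -6206/71
  (163/10, 0) → Z = -326/5
  (0, 81) → Z = -486
The feasible region is unbounded (it extends along (0, 1), (1, 0)), but Z strictly decreases along every unbounded feasible direction, so there is no improving ray and the maximum is attained at a vertex.

The maximum is at (163/10, 0). Substituting into each constraint, equality holds for (ii) and (v); the remaining constraints have slack.

(ii) and (v)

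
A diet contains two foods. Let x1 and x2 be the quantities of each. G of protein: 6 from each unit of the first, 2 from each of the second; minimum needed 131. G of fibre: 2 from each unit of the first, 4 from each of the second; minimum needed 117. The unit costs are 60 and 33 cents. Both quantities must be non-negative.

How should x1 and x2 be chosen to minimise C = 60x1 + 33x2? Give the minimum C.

x1 = 29/2, x2 = 22, minimum C = 1596

Feasible corners and C = 60x1 + 33x2:
  (0, 131/2) → C = 4323/2
  (117/2, 0) → C = 3510
  (29/2, 22) → C = 1596
The feasible region is unbounded (it extends along (0, 1), (1, 0)), but C strictly increases along every unbounded feasible direction, so there is no improving ray and the minimum is attained at a vertex.

At the optimal vertex, 6x1 + 2x2 = 131 and 2x1 + 4x2 = 117.
Solving simultaneously gives x1 = 29/2, x2 = 22.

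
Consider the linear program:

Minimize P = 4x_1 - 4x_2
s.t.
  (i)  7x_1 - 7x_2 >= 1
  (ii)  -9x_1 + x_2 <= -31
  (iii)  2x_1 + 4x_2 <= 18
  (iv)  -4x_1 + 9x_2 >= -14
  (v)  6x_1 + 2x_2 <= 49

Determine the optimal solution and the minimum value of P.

x_1 = 71/19, x_2 = 50/19, minimum P = 84/19

Extreme points and P = 4x_1 - 4x_2:
  (71/19, 50/19) → P = 84/19
  (265/77, -2/77) → P = 1068/77
  (109/17, 22/17) → P = 348/17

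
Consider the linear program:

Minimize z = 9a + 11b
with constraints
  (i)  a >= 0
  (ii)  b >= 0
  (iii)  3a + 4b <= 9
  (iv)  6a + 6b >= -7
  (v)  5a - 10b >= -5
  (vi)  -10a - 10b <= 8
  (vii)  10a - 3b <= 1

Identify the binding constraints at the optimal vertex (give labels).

Feasible corners and z = 9a + 11b:
  (0, 0) → z = 0
  (0, 1/2) → z = 11/2
  (1/10, 0) → z = 9/10
  (5/17, 11/17) → z = 166/17

The minimum is at (0, 0). Substituting into each constraint, equality holds for (i) and (ii); the remaining constraints have slack.

(i) and (ii)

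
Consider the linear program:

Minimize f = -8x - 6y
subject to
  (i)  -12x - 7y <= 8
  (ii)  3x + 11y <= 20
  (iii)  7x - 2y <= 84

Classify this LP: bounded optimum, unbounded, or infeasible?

Extreme points and f = -8x - 6y:
  (-76/37, 88/37) → f = 80/37
  (572/73, -1064/73) → f = 1808/73
  (964/83, -112/83) → f = -7040/83
The feasible region has finitely many vertices and no improving ray; the minimum is -7040/83 at (964/83, -112/83).

bounded optimum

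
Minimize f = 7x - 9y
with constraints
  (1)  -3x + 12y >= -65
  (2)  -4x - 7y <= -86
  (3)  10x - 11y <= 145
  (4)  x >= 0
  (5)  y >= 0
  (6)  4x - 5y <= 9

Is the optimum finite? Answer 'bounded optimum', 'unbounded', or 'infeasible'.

unbounded

From the feasible point (0, 86/7), moving in the direction (0, 1) keeps every constraint satisfied while f decreases without bound.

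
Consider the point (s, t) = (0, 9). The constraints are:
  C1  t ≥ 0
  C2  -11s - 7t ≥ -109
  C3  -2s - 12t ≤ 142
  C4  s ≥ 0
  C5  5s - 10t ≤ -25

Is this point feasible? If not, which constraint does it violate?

feasible

C1: 9 ≥ 0 ✓
C2: -63 ≥ -109 ✓
C3: -108 ≤ 142 ✓
C4: 0 ≥ 0 ✓
C5: -90 ≤ -25 ✓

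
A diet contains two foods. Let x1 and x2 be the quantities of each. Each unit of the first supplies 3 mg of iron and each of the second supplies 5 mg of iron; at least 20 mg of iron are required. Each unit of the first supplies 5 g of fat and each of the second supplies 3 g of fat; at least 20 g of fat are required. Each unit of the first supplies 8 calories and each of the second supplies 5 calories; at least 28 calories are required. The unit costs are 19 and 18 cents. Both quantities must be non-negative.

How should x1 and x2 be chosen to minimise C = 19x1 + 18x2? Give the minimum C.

The feasible region is unbounded (it extends along (0, 1), (1, 0)), but C strictly increases along every unbounded feasible direction, so there is no improving ray and the minimum is attained at a vertex.

x1 = 5/2, x2 = 5/2, minimum C = 185/2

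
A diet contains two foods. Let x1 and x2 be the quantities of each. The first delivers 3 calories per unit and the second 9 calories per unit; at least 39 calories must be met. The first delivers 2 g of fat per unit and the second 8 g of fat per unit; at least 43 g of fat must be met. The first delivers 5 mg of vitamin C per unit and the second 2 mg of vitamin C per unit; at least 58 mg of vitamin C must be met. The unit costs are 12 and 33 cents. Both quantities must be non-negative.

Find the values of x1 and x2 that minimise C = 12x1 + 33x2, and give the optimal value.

x1 = 21/2, x2 = 11/4, minimum C = 867/4

The feasible region is unbounded (it extends along (0, 1), (1, 0)), but C strictly increases along every unbounded feasible direction, so there is no improving ray and the minimum is attained at a vertex.

The optimum lies where 2x1 + 8x2 = 43 and 5x1 + 2x2 = 58.
Solving simultaneously gives x1 = 21/2, x2 = 11/4.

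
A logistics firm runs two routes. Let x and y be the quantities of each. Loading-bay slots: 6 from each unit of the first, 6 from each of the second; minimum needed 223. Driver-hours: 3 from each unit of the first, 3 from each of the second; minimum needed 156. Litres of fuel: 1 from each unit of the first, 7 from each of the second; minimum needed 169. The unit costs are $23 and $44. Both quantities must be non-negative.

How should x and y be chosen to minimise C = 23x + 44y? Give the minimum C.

Vertices and C = 23x + 44y:
  (0, 52) → C = 2288
  (169, 0) → C = 3887
  (65/2, 39/2) → C = 3211/2
The feasible region is unbounded (it extends along (0, 1), (1, 0)), but C strictly increases along every unbounded feasible direction, so there is no improving ray and the minimum is attained at a vertex.

The optimum lies where 3x + 3y = 156 and x + 7y = 169.
Solving simultaneously gives x = 65/2, y = 39/2.

x = 65/2, y = 39/2, minimum C = 3211/2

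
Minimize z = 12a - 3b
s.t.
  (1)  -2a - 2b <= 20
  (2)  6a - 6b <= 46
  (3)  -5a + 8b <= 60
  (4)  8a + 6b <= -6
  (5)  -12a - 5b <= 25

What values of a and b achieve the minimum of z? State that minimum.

a = -15/4, b = 4, minimum z = -57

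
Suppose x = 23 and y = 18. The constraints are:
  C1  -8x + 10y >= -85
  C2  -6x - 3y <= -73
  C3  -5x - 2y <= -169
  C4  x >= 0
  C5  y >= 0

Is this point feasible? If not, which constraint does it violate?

not feasible — violates C3

Constraint C3: -5x - 2y = -151, which is not ≤ -169. All other constraints are satisfied.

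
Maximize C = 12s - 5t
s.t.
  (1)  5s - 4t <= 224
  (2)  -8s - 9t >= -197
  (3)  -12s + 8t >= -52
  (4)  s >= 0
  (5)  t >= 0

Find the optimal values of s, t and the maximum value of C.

Corner points and C = 12s - 5t:
  (511/43, 487/43) → C = 3697/43
  (0, 197/9) → C = -985/9
  (13/3, 0) → C = 52
  (0, 0) → C = 0

s = 511/43, t = 487/43, maximum C = 3697/43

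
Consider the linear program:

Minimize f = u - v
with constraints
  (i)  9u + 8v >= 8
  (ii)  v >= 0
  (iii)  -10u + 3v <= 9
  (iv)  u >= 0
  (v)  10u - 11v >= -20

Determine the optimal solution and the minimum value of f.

u = 0, v = 20/11, minimum f = -20/11

Extreme points and f = u - v:
  (8/9, 0) → f = 8/9
  (0, 1) → f = -1
  (0, 20/11) → f = -20/11
The feasible region is unbounded (it extends along (11, 10), (1, 0)), but f strictly increases along every unbounded feasible direction, so there is no improving ray and the minimum is attained at a vertex.

The binding constraints are u = 0 and 10u - 11v = -20.
Solving simultaneously gives u = 0, v = 20/11.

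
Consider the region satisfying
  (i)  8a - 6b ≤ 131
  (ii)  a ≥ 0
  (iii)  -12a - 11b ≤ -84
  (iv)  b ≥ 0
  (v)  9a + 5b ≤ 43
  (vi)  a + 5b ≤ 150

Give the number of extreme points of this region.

The feasible vertices (each the meet of two boundaries and inside every other half-plane) are:
  (0, 84/11)
  (0, 43/5)
  (53/39, 80/13)

3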